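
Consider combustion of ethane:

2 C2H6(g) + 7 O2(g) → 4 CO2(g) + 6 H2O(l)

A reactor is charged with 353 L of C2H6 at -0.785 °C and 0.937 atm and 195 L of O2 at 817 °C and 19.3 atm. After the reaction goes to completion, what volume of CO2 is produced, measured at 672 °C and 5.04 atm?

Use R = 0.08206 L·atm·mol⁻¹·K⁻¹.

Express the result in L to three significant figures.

370 L

n(C2H6) = PV/RT = (0.937 × 353) / (0.08206 × 272.365) = 14.80 mol
n(O2) = PV/RT = (19.3 × 195) / (0.08206 × 1090.15) = 42.07 mol
For 14.80 mol C2H6, stoichiometry requires (7/2) × 14.80 = 51.80 mol O2; 42.07 mol is available, so O2 is limiting.
n(CO2) = (4/7) × 42.07 = 24.04 mol
V(CO2) = nRT/P = 24.04 × 0.08206 × 945.15 / 5.04 = 369.9 L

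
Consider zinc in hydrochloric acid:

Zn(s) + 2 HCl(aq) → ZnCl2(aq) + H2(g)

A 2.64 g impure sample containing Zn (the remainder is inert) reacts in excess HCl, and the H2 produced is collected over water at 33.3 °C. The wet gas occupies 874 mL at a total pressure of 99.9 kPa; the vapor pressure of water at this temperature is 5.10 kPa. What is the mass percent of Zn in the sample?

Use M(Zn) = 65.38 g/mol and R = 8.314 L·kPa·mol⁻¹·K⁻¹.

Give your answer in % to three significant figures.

80.5 %

P(H2) = 99.9 − 5.10 = 94.80 kPa
n(H2) = PV/RT = (94.80 × 0.8740) / (8.314 × 306.45) = 0.03252 mol
n(Zn) = (1/1) × 0.03252 = 0.03252 mol
m(Zn) = 0.03252 × 65.38 = 2.126 g
%Zn = 2.126 / 2.64 × 100 = 80.53%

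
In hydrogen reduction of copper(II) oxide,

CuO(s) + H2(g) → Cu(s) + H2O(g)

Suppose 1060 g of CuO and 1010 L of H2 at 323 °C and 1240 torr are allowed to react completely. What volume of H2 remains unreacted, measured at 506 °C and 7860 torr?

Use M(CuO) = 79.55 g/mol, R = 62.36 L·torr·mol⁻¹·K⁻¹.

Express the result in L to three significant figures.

n(CuO) = 1060 / 79.55 = 13.32 mol
n(H2) = PV/RT = (1240 × 1010) / (62.36 × 596.15) = 33.69 mol
For 13.32 mol CuO, stoichiometry requires (1/1) × 13.32 = 13.32 mol H2; 33.69 mol is available, so CuO is limiting.
n(H2) consumed = (1/1) × 13.32 = 13.32 mol; remaining = 33.69 − 13.32 = 20.37 mol
V(H2) = nRT/P = 20.37 × 62.36 × 779.15 / 7860 = 125.9 L

126 L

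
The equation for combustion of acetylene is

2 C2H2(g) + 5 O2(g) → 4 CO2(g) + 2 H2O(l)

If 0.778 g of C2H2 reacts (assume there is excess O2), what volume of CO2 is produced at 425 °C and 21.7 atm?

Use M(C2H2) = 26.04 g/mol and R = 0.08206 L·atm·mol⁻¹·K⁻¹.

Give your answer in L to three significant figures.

0.158 L

n(C2H2) = 0.7780 / 26.04 = 0.02988 mol
n(CO2) = (4/2) × 0.02988 = 0.05976 mol
V = nRT/P = 0.05976 × 0.08206 × 698.15 / 21.7 = 0.1578 L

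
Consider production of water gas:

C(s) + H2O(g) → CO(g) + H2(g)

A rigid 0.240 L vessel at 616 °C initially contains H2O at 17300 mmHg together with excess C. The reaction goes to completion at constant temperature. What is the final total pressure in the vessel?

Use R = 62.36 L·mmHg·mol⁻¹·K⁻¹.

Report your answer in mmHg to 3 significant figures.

34600 mmHg

Since T and V are fixed, P_final/P_initial = n_final/n_initial = 2/1.
P_final = (2/1) × 17300 = 34600 mmHg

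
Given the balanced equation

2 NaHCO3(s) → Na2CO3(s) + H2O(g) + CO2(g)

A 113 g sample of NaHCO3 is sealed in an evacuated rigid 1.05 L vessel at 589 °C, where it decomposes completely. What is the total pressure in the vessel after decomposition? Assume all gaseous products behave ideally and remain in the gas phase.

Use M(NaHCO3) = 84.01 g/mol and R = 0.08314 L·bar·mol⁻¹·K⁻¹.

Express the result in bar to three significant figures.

n(NaHCO3) = 113 / 84.01 = 1.345 mol
n(gas produced) = (2/2) × 1.345 = 1.345 mol
P = nRT/V = 1.345 × 0.08314 × 862.15 / 1.05 = 91.82 bar

91.8 bar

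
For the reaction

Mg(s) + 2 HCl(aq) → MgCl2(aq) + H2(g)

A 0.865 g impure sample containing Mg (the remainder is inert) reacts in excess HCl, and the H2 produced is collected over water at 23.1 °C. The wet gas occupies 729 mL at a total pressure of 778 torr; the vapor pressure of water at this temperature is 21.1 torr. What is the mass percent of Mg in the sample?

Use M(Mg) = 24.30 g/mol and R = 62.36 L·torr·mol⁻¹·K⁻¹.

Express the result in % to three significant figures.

P(H2) = 778 − 21.1 = 756.9 torr
n(H2) = PV/RT = (756.9 × 0.7290) / (62.36 × 296.25) = 0.02987 mol
n(Mg) = (1/1) × 0.02987 = 0.02987 mol
m(Mg) = 0.02987 × 24.30 = 0.7258 g
%Mg = 0.7258 / 0.865 × 100 = 83.91%

83.9 %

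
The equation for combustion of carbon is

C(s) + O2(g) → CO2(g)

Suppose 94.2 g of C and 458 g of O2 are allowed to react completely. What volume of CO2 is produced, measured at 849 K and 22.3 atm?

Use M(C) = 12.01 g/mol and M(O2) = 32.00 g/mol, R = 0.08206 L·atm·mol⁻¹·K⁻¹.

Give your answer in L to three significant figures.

n(C) = 94.2 / 12.01 = 7.843 mol
n(O2) = 458 / 32.00 = 14.31 mol
For 7.843 mol C, stoichiometry requires (1/1) × 7.843 = 7.843 mol O2; 14.31 mol is available, so C is limiting.
n(CO2) = (1/1) × 7.843 = 7.843 mol
V(CO2) = nRT/P = 7.843 × 0.08206 × 849 / 22.3 = 24.50 L

24.5 L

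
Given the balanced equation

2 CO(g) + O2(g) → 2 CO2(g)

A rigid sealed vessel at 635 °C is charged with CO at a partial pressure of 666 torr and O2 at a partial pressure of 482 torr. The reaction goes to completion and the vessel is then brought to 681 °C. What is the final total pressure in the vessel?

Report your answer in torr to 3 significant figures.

856 torr

With V and T fixed, P_i ∝ n_i, so the mole ratios apply directly to partial pressures at 635 °C.
P(O2) required for 666 torr of CO = (1/2) × 666 = 333.0 torr; available 482 torr, so CO is limiting.
P(O2) remaining = 482 − (1/2) × 666 = 149.0 torr
P(gaseous products) = (2)/2 × 666 = 666.0 torr
P_total at 635 °C = 149.0 + 666.0 = 815.0 torr
Scaling to 681 °C: P = 815.0 × 954.15/908.15 = 856.3 torr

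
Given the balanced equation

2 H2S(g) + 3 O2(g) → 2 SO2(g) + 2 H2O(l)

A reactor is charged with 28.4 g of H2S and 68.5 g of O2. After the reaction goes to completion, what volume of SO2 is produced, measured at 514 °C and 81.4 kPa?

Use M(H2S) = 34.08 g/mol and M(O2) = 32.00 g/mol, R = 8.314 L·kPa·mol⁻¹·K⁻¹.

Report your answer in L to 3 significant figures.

n(H2S) = 28.4 / 34.08 = 0.8333 mol
n(O2) = 68.5 / 32.00 = 2.141 mol
For 0.8333 mol H2S, stoichiometry requires (3/2) × 0.8333 = 1.250 mol O2; 2.141 mol is available, so H2S is limiting.
n(SO2) = (2/2) × 0.8333 = 0.8333 mol
V(SO2) = nRT/P = 0.8333 × 8.314 × 787.15 / 81.4 = 67.00 L

67.0 L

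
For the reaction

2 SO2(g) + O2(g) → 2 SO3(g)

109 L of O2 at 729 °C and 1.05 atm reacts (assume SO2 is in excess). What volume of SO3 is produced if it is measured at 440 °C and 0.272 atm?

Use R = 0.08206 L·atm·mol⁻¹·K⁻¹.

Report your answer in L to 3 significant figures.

n(O2) = PV/RT = (1.05 × 109) / (0.08206 × 1002.15) = 1.392 mol
n(SO3) = (2/1) × 1.392 = 2.784 mol
V = nRT/P = 2.784 × 0.08206 × 713.15 / 0.272 = 599.0 L

599 L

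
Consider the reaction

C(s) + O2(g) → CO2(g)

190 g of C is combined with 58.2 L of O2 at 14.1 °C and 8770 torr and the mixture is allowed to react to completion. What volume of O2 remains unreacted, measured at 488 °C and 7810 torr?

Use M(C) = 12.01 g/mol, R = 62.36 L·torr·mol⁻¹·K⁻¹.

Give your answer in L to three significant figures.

n(C) = 190 / 12.01 = 15.82 mol
n(O2) = PV/RT = (8770 × 58.2) / (62.36 × 287.25) = 28.49 mol
For 15.82 mol C, stoichiometry requires (1/1) × 15.82 = 15.82 mol O2; 28.49 mol is available, so C is limiting.
n(O2) consumed = (1/1) × 15.82 = 15.82 mol; remaining = 28.49 − 15.82 = 12.67 mol
V(O2) = nRT/P = 12.67 × 62.36 × 761.15 / 7810 = 77.00 L

77.0 L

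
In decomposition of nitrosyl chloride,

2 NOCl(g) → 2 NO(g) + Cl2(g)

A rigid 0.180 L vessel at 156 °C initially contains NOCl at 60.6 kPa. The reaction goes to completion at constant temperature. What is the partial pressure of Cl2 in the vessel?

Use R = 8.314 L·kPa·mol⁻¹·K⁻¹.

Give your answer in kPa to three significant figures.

n(NOCl)₀ = PV/RT = (60.6 × 0.180) / (8.314 × 429.15) = 0.003057 mol
n(Cl2) = (1/2) × 0.003057 = 0.001528 mol
P(Cl2) = nRT/V = 0.001528 × 8.314 × 429.15 / 0.180 = 30.29 kPa

30.3 kPa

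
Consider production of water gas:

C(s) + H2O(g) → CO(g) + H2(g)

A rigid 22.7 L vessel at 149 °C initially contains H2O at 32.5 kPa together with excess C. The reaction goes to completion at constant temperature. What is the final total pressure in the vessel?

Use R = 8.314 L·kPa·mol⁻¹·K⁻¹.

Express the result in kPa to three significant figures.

Since T and V are fixed, P_final/P_initial = n_final/n_initial = 2/1.
P_final = (2/1) × 32.5 = 65.00 kPa

65.0 kPa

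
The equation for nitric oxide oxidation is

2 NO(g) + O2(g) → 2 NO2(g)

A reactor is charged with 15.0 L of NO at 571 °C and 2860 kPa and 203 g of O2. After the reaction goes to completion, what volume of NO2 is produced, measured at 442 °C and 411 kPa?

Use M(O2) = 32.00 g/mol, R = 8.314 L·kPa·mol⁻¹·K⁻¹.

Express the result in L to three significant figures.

88.4 L

n(NO) = PV/RT = (2860 × 15.0) / (8.314 × 844.15) = 6.113 mol
n(O2) = 203 / 32.00 = 6.344 mol
For 6.113 mol NO, stoichiometry requires (1/2) × 6.113 = 3.057 mol O2; 6.344 mol is available, so NO is limiting.
n(NO2) = (2/2) × 6.113 = 6.113 mol
V(NO2) = nRT/P = 6.113 × 8.314 × 715.15 / 411 = 88.43 L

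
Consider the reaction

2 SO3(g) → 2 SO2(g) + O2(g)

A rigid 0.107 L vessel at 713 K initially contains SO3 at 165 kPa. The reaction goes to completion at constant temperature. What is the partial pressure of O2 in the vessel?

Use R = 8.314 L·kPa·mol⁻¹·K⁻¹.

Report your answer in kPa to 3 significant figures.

n(SO3)₀ = PV/RT = (165 × 0.107) / (8.314 × 713) = 0.002978 mol
n(O2) = (1/2) × 0.002978 = 0.001489 mol
P(O2) = nRT/V = 0.001489 × 8.314 × 713 / 0.107 = 82.49 kPa

82.5 kPa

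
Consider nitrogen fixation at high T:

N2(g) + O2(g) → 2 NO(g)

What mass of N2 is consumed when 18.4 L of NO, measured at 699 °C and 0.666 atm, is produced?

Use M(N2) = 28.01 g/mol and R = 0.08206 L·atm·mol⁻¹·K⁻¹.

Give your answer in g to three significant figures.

n(NO) = PV/RT = (0.666 × 18.4) / (0.08206 × 972.15) = 0.1536 mol
n(N2) = (1/2) × 0.1536 = 0.07680 mol
m(N2) = 0.07680 × 28.01 = 2.151 g

2.15 g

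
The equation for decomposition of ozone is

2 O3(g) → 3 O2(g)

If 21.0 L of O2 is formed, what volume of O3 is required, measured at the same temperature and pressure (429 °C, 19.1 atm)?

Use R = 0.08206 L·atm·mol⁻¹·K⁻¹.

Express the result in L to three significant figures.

14.0 L

At constant T and P, gas volumes are in the mole ratio: V(O3) = (2/3) × 21.0 = 14.00 L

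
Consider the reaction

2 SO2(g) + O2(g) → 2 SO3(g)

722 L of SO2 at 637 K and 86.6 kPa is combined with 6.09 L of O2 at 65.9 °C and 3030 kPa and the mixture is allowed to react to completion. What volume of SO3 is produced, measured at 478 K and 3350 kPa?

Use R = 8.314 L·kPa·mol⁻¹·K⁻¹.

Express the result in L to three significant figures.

n(SO2) = PV/RT = (86.6 × 722) / (8.314 × 637) = 11.81 mol
n(O2) = PV/RT = (3030 × 6.09) / (8.314 × 339.05) = 6.546 mol
For 11.81 mol SO2, stoichiometry requires (1/2) × 11.81 = 5.905 mol O2; 6.546 mol is available, so SO2 is limiting.
n(SO3) = (2/2) × 11.81 = 11.81 mol
V(SO3) = nRT/P = 11.81 × 8.314 × 478 / 3350 = 14.01 L

14.0 L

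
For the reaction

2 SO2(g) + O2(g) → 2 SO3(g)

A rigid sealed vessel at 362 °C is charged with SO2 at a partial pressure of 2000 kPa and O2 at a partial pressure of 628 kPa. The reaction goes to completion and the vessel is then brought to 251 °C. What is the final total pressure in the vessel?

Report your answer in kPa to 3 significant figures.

1650 kPa

With V and T fixed, P_i ∝ n_i, so the mole ratios apply directly to partial pressures at 362 °C.
P(O2) required for 2000 kPa of SO2 = (1/2) × 2000 = 1000 kPa; available 628 kPa, so O2 is limiting.
P(SO2) remaining = 2000 − (2/1) × 628 = 744.0 kPa
P(gaseous products) = (2)/1 × 628 = 1256 kPa
P_total at 362 °C = 744.0 + 1256 = 2000 kPa
Scaling to 251 °C: P = 2000 × 524.15/635.15 = 1650 kPa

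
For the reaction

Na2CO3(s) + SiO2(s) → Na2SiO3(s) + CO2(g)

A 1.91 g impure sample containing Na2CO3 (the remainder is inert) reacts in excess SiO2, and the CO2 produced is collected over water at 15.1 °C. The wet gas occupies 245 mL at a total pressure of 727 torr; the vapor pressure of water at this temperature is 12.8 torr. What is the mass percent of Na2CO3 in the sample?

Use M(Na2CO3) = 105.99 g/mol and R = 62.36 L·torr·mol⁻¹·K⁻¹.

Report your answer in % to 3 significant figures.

54.0 %

P(CO2) = 727 − 12.8 = 714.2 torr
n(CO2) = PV/RT = (714.2 × 0.2450) / (62.36 × 288.25) = 0.009734 mol
n(Na2CO3) = (1/1) × 0.009734 = 0.009734 mol
m(Na2CO3) = 0.009734 × 105.99 = 1.032 g
%Na2CO3 = 1.032 / 1.91 × 100 = 54.03%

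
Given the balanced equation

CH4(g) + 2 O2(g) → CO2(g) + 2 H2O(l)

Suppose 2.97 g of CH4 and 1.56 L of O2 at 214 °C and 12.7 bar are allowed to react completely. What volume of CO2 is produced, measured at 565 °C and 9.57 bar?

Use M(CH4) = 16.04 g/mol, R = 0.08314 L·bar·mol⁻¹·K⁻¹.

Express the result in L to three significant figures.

n(CH4) = 2.97 / 16.04 = 0.1852 mol
n(O2) = PV/RT = (12.7 × 1.56) / (0.08314 × 487.15) = 0.4892 mol
For 0.1852 mol CH4, stoichiometry requires (2/1) × 0.1852 = 0.3704 mol O2; 0.4892 mol is available, so CH4 is limiting.
n(CO2) = (1/1) × 0.1852 = 0.1852 mol
V(CO2) = nRT/P = 0.1852 × 0.08314 × 838.15 / 9.57 = 1.349 L

1.35 L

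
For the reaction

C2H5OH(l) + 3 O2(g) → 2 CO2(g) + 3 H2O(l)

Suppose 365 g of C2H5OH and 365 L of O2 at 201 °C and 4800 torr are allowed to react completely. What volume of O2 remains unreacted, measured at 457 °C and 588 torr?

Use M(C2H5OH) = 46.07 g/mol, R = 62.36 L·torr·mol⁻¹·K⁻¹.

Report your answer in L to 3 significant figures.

2750 L

n(C2H5OH) = 365 / 46.07 = 7.923 mol
n(O2) = PV/RT = (4800 × 365) / (62.36 × 474.15) = 59.25 mol
For 7.923 mol C2H5OH, stoichiometry requires (3/1) × 7.923 = 23.77 mol O2; 59.25 mol is available, so C2H5OH is limiting.
n(O2) consumed = (3/1) × 7.923 = 23.77 mol; remaining = 59.25 − 23.77 = 35.48 mol
V(O2) = nRT/P = 35.48 × 62.36 × 730.15 / 588 = 2747 L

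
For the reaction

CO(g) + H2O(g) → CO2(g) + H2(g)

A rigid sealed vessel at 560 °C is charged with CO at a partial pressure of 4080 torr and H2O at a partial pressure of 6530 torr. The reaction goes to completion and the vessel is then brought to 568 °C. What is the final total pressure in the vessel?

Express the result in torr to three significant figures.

10700 torr

With V and T fixed, P_i ∝ n_i, so the mole ratios apply directly to partial pressures at 560 °C.
P(H2O) required for 4080 torr of CO = (1/1) × 4080 = 4080 torr; available 6530 torr, so CO is limiting.
P(H2O) remaining = 6530 − (1/1) × 4080 = 2450 torr
P(gaseous products) = (1+1)/1 × 4080 = 8160 torr
P_total at 560 °C = 2450 + 8160 = 10610 torr
Scaling to 568 °C: P = 10610 × 841.15/833.15 = 10710 torr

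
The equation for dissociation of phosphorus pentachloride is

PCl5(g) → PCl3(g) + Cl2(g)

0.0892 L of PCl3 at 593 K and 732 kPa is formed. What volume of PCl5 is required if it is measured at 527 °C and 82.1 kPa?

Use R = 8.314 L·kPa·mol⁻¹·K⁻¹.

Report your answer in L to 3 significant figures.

n(PCl3) = PV/RT = (732 × 0.0892) / (8.314 × 593) = 0.01324 mol
n(PCl5) = (1/1) × 0.01324 = 0.01324 mol
V = nRT/P = 0.01324 × 8.314 × 800.15 / 82.1 = 1.073 L

1.07 L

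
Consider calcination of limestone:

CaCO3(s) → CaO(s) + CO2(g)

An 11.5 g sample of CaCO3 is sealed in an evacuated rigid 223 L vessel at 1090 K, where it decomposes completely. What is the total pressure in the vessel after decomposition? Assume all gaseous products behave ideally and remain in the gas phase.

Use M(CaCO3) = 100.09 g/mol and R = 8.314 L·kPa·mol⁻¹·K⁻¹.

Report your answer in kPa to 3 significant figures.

4.67 kPa

n(CaCO3) = 11.5 / 100.09 = 0.1149 mol
n(gas produced) = (1/1) × 0.1149 = 0.1149 mol
P = nRT/V = 0.1149 × 8.314 × 1090 / 223 = 4.669 kPa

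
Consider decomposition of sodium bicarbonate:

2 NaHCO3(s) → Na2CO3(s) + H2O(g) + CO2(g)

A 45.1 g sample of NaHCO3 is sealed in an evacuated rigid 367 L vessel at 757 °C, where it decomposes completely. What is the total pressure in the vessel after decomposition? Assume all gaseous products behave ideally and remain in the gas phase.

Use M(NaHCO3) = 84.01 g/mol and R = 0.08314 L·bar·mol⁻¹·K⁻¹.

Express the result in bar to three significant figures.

n(NaHCO3) = 45.1 / 84.01 = 0.5368 mol
n(gas produced) = (2/2) × 0.5368 = 0.5368 mol
P = nRT/V = 0.5368 × 0.08314 × 1030.15 / 367 = 0.1253 bar

0.125 bar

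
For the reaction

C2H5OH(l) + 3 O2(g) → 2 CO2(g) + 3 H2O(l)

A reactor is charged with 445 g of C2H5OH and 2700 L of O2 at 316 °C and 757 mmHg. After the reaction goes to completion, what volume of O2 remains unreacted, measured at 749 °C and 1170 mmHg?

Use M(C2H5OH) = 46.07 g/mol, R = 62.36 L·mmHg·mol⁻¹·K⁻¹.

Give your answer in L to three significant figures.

n(C2H5OH) = 445 / 46.07 = 9.659 mol
n(O2) = PV/RT = (757 × 2700) / (62.36 × 589.15) = 55.63 mol
For 9.659 mol C2H5OH, stoichiometry requires (3/1) × 9.659 = 28.98 mol O2; 55.63 mol is available, so C2H5OH is limiting.
n(O2) consumed = (3/1) × 9.659 = 28.98 mol; remaining = 55.63 − 28.98 = 26.65 mol
V(O2) = nRT/P = 26.65 × 62.36 × 1022.15 / 1170 = 1452 L

1450 L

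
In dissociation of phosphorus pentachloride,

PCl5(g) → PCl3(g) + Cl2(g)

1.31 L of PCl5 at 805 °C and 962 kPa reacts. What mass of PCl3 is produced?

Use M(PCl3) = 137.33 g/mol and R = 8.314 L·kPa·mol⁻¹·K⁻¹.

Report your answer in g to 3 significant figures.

19.3 g

n(PCl5) = PV/RT = (962 × 1.31) / (8.314 × 1078.15) = 0.1406 mol
n(PCl3) = (1/1) × 0.1406 = 0.1406 mol
m(PCl3) = 0.1406 × 137.33 = 19.31 g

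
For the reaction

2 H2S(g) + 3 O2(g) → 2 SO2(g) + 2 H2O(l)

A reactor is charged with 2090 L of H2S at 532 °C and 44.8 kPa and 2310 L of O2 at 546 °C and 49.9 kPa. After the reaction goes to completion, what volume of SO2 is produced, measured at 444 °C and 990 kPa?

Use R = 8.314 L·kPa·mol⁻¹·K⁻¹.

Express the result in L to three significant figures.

n(H2S) = PV/RT = (44.8 × 2090) / (8.314 × 805.15) = 13.99 mol
n(O2) = PV/RT = (49.9 × 2310) / (8.314 × 819.15) = 16.93 mol
For 13.99 mol H2S, stoichiometry requires (3/2) × 13.99 = 20.98 mol O2; 16.93 mol is available, so O2 is limiting.
n(SO2) = (2/3) × 16.93 = 11.29 mol
V(SO2) = nRT/P = 11.29 × 8.314 × 717.15 / 990 = 68.00 L

68.0 L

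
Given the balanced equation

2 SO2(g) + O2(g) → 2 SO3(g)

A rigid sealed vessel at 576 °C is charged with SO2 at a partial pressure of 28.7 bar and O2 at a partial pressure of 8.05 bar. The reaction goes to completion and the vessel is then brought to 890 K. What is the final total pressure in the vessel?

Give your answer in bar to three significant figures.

30.1 bar

Because the vessel is rigid and T is held at 576 °C, work the stoichiometry in partial pressures (P_i = n_iRT/V).
P(O2) required for 28.7 bar of SO2 = (1/2) × 28.7 = 14.35 bar; available 8.05 bar, so O2 is limiting.
P(SO2) remaining = 28.7 − (2/1) × 8.05 = 12.60 bar
P(gaseous products) = (2)/1 × 8.05 = 16.10 bar
P_total at 576 °C = 12.60 + 16.10 = 28.70 bar
Scaling to 890 K: P = 28.70 × 890/849.15 = 30.08 bar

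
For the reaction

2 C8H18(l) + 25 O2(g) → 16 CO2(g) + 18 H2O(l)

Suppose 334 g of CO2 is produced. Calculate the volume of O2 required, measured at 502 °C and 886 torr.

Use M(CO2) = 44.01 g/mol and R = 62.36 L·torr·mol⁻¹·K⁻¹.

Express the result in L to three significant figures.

647 L

n(CO2) = 334.0 / 44.01 = 7.589 mol
n(O2) = (25/16) × 7.589 = 11.86 mol
V = nRT/P = 11.86 × 62.36 × 775.15 / 886 = 647.1 L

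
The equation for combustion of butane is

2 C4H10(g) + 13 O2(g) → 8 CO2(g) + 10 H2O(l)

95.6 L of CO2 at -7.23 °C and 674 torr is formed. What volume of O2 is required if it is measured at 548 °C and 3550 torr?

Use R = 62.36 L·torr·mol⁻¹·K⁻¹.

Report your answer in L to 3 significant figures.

n(CO2) = PV/RT = (674 × 95.6) / (62.36 × 265.92) = 3.886 mol
n(O2) = (13/8) × 3.886 = 6.315 mol
V = nRT/P = 6.315 × 62.36 × 821.15 / 3550 = 91.09 L

91.1 L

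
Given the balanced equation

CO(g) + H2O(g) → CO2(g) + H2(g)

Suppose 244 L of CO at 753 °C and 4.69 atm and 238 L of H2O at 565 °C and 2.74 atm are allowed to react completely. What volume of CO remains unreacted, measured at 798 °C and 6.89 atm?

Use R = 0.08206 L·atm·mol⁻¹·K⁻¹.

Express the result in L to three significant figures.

n(CO) = PV/RT = (4.69 × 244) / (0.08206 × 1026.15) = 13.59 mol
n(H2O) = PV/RT = (2.74 × 238) / (0.08206 × 838.15) = 9.481 mol
For 13.59 mol CO, stoichiometry requires (1/1) × 13.59 = 13.59 mol H2O; 9.481 mol is available, so H2O is limiting.
n(CO) consumed = (1/1) × 9.481 = 9.481 mol; remaining = 13.59 − 9.481 = 4.109 mol
V(CO) = nRT/P = 4.109 × 0.08206 × 1071.15 / 6.89 = 52.42 L

52.4 L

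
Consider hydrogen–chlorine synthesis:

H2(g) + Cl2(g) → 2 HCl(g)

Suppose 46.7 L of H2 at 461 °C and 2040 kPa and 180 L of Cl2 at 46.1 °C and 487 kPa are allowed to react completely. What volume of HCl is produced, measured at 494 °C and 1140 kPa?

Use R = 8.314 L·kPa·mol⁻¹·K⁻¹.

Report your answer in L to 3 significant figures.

n(H2) = PV/RT = (2040 × 46.7) / (8.314 × 734.15) = 15.61 mol
n(Cl2) = PV/RT = (487 × 180) / (8.314 × 319.25) = 33.03 mol
For 15.61 mol H2, stoichiometry requires (1/1) × 15.61 = 15.61 mol Cl2; 33.03 mol is available, so H2 is limiting.
n(HCl) = (2/1) × 15.61 = 31.22 mol
V(HCl) = nRT/P = 31.22 × 8.314 × 767.15 / 1140 = 174.7 L

175 L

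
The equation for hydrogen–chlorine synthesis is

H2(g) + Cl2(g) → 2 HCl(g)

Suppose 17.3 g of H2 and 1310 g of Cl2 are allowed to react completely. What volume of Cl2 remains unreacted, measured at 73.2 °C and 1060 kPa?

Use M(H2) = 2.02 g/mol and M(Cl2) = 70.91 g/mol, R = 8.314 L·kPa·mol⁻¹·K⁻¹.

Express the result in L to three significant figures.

26.9 L

n(H2) = 17.3 / 2.02 = 8.564 mol
n(Cl2) = 1310 / 70.91 = 18.47 mol
For 8.564 mol H2, stoichiometry requires (1/1) × 8.564 = 8.564 mol Cl2; 18.47 mol is available, so H2 is limiting.
n(Cl2) consumed = (1/1) × 8.564 = 8.564 mol; remaining = 18.47 − 8.564 = 9.906 mol
V(Cl2) = nRT/P = 9.906 × 8.314 × 346.35 / 1060 = 26.91 L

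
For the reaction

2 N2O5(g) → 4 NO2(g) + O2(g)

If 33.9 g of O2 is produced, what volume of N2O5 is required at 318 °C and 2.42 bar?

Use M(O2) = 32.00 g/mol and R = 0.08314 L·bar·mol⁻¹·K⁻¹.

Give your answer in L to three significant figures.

43.0 L

n(O2) = 33.90 / 32.00 = 1.059 mol
n(N2O5) = (2/1) × 1.059 = 2.118 mol
V = nRT/P = 2.118 × 0.08314 × 591.15 / 2.42 = 43.01 L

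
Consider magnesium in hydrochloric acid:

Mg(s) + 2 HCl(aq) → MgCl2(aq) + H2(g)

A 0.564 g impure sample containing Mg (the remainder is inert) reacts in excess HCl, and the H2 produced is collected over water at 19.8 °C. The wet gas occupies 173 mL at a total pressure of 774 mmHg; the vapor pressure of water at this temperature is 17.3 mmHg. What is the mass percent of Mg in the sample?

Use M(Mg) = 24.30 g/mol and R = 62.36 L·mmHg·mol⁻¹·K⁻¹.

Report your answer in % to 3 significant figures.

30.9 %

P(H2) = 774 − 17.3 = 756.7 mmHg
n(H2) = PV/RT = (756.7 × 0.1730) / (62.36 × 292.95) = 0.007166 mol
n(Mg) = (1/1) × 0.007166 = 0.007166 mol
m(Mg) = 0.007166 × 24.30 = 0.1741 g
%Mg = 0.1741 / 0.564 × 100 = 30.87%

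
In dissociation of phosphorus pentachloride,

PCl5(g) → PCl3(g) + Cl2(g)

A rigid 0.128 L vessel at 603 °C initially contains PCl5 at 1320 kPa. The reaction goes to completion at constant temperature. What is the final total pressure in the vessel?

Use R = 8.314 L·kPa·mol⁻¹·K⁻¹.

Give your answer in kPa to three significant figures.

Rigid vessel, constant T ⇒ P scales with total gas moles (1 → 2).
P_final = (2/1) × 1320 = 2640 kPa

2640 kPa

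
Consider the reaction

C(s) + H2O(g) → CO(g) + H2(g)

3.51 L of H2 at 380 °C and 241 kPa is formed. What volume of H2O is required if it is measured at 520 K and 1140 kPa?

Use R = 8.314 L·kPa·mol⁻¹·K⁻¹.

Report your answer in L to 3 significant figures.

0.591 L

n(H2) = PV/RT = (241 × 3.51) / (8.314 × 653.15) = 0.1558 mol
n(H2O) = (1/1) × 0.1558 = 0.1558 mol
V = nRT/P = 0.1558 × 8.314 × 520 / 1140 = 0.5908 L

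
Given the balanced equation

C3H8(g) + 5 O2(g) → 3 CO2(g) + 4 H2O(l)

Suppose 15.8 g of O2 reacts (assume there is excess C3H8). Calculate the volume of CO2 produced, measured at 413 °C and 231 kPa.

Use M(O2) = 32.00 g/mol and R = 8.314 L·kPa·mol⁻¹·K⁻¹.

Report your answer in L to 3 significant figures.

n(O2) = 15.80 / 32.00 = 0.4938 mol
n(CO2) = (3/5) × 0.4938 = 0.2963 mol
V = nRT/P = 0.2963 × 8.314 × 686.15 / 231 = 7.317 L

7.32 L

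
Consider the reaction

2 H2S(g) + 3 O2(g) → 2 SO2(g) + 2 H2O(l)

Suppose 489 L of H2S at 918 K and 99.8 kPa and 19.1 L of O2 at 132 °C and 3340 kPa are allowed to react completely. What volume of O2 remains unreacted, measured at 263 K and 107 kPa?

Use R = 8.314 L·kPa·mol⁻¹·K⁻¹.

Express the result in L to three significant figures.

n(H2S) = PV/RT = (99.8 × 489) / (8.314 × 918) = 6.394 mol
n(O2) = PV/RT = (3340 × 19.1) / (8.314 × 405.15) = 18.94 mol
For 6.394 mol H2S, stoichiometry requires (3/2) × 6.394 = 9.591 mol O2; 18.94 mol is available, so H2S is limiting.
n(O2) consumed = (3/2) × 6.394 = 9.591 mol; remaining = 18.94 − 9.591 = 9.349 mol
V(O2) = nRT/P = 9.349 × 8.314 × 263 / 107 = 191.1 L

191 L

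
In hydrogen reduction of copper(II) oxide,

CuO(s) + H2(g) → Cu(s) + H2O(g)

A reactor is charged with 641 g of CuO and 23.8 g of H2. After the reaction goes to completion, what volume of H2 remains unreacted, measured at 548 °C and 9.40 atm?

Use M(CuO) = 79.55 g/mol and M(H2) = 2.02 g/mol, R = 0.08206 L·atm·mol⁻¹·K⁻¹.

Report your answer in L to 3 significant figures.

n(CuO) = 641 / 79.55 = 8.058 mol
n(H2) = 23.8 / 2.02 = 11.78 mol
For 8.058 mol CuO, stoichiometry requires (1/1) × 8.058 = 8.058 mol H2; 11.78 mol is available, so CuO is limiting.
n(H2) consumed = (1/1) × 8.058 = 8.058 mol; remaining = 11.78 − 8.058 = 3.722 mol
V(H2) = nRT/P = 3.722 × 0.08206 × 821.15 / 9.40 = 26.68 L

26.7 L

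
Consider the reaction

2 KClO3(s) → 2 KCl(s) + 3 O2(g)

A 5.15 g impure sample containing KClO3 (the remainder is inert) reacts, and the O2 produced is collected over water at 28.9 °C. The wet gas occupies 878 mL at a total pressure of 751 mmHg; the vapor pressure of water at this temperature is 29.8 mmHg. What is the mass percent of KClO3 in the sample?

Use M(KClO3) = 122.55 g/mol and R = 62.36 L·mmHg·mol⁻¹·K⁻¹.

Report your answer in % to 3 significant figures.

53.3 %

P(O2) = 751 − 29.8 = 721.2 mmHg
n(O2) = PV/RT = (721.2 × 0.8780) / (62.36 × 302.05) = 0.03362 mol
n(KClO3) = (2/3) × 0.03362 = 0.02241 mol
m(KClO3) = 0.02241 × 122.55 = 2.746 g
%KClO3 = 2.746 / 5.15 × 100 = 53.32%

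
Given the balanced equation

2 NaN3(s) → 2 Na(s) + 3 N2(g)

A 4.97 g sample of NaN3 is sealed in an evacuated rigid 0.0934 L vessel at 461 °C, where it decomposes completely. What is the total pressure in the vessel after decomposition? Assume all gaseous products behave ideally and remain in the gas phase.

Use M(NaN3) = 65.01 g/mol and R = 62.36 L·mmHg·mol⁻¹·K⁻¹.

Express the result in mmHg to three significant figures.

n(NaN3) = 4.97 / 65.01 = 0.07645 mol
n(gas produced) = (3/2) × 0.07645 = 0.1147 mol
P = nRT/V = 0.1147 × 62.36 × 734.15 / 0.0934 = 56220 mmHg

56200 mmHg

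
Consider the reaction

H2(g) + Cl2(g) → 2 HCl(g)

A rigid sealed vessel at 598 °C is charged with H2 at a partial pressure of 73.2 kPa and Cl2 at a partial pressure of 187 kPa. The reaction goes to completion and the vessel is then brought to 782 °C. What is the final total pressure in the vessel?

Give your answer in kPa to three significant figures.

315 kPa

At constant V, partial pressures at 598 °C are proportional to moles, so apply stoichiometry directly to pressures.
P(Cl2) required for 73.2 kPa of H2 = (1/1) × 73.2 = 73.20 kPa; available 187 kPa, so H2 is limiting.
P(Cl2) remaining = 187 − (1/1) × 73.2 = 113.8 kPa
P(gaseous products) = (2)/1 × 73.2 = 146.4 kPa
P_total at 598 °C = 113.8 + 146.4 = 260.2 kPa
Scaling to 782 °C: P = 260.2 × 1055.15/871.15 = 315.2 kPa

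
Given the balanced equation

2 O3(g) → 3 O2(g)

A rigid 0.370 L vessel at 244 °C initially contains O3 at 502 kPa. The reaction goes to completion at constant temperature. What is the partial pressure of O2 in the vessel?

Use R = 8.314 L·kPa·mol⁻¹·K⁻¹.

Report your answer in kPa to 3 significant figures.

753 kPa

n(O3)₀ = PV/RT = (502 × 0.370) / (8.314 × 517.15) = 0.04320 mol
n(O2) = (3/2) × 0.04320 = 0.06480 mol
P(O2) = nRT/V = 0.06480 × 8.314 × 517.15 / 0.370 = 753.0 kPa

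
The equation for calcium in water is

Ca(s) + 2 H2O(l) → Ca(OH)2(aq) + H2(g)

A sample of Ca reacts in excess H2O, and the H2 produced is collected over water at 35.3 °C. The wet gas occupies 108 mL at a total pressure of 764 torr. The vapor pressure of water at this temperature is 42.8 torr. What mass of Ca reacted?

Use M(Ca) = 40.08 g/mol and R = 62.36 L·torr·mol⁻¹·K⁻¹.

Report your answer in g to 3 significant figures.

P(H2) = 764 − 42.8 = 721.2 torr
n(H2) = PV/RT = (721.2 × 0.1080) / (62.36 × 308.45) = 0.004049 mol
n(Ca) = (1/1) × 0.004049 = 0.004049 mol
m(Ca) = 0.004049 × 40.08 = 0.1623 g

0.162 g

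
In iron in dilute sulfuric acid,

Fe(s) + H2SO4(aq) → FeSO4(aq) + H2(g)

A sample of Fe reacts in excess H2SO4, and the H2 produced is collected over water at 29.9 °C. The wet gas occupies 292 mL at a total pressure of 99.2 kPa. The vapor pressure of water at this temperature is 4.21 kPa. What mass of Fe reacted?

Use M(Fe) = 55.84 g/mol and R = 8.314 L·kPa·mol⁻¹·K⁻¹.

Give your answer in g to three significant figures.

P(H2) = 99.2 − 4.21 = 94.99 kPa
n(H2) = PV/RT = (94.99 × 0.2920) / (8.314 × 303.05) = 0.01101 mol
n(Fe) = (1/1) × 0.01101 = 0.01101 mol
m(Fe) = 0.01101 × 55.84 = 0.6148 g

0.615 g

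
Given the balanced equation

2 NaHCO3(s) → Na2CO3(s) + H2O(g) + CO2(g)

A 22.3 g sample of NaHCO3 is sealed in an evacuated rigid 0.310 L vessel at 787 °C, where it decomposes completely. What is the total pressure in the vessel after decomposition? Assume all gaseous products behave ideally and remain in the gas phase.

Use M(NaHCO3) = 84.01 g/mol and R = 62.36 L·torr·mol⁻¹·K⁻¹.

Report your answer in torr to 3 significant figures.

n(NaHCO3) = 22.3 / 84.01 = 0.2654 mol
n(gas produced) = (2/2) × 0.2654 = 0.2654 mol
P = nRT/V = 0.2654 × 62.36 × 1060.15 / 0.310 = 56600 torr

56600 torr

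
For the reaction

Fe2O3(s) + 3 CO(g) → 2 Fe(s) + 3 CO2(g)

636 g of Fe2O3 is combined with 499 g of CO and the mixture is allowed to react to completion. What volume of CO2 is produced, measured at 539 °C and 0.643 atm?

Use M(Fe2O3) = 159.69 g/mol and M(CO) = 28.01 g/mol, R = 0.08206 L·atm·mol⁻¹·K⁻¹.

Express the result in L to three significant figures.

1240 L

n(Fe2O3) = 636 / 159.69 = 3.983 mol
n(CO) = 499 / 28.01 = 17.82 mol
For 3.983 mol Fe2O3, stoichiometry requires (3/1) × 3.983 = 11.95 mol CO; 17.82 mol is available, so Fe2O3 is limiting.
n(CO2) = (3/1) × 3.983 = 11.95 mol
V(CO2) = nRT/P = 11.95 × 0.08206 × 812.15 / 0.643 = 1239 L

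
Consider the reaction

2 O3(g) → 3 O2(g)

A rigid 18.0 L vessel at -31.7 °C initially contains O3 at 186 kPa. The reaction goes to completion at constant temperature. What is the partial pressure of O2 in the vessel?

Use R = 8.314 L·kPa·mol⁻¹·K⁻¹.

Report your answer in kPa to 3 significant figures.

279 kPa

n(O3)₀ = PV/RT = (186 × 18.0) / (8.314 × 241.45) = 1.668 mol
n(O2) = (3/2) × 1.668 = 2.502 mol
P(O2) = nRT/V = 2.502 × 8.314 × 241.45 / 18.0 = 279.0 kPa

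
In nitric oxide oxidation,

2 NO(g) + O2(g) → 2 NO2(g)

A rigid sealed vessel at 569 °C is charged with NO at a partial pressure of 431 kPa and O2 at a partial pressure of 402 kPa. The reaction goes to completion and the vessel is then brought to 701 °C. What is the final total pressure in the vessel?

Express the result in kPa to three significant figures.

Because the vessel is rigid and T is held at 569 °C, work the stoichiometry in partial pressures (P_i = n_iRT/V).
P(O2) required for 431 kPa of NO = (1/2) × 431 = 215.5 kPa; available 402 kPa, so NO is limiting.
P(O2) remaining = 402 − (1/2) × 431 = 186.5 kPa
P(gaseous products) = (2)/2 × 431 = 431.0 kPa
P_total at 569 °C = 186.5 + 431.0 = 617.5 kPa
Scaling to 701 °C: P = 617.5 × 974.15/842.15 = 714.3 kPa

714 kPa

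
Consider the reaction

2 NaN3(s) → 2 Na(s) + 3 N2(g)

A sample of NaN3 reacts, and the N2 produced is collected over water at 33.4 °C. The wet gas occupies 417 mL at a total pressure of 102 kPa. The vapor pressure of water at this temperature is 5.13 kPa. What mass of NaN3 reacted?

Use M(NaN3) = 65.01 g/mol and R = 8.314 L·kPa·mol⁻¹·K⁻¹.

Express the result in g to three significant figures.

P(N2) = 102 − 5.13 = 96.87 kPa
n(N2) = PV/RT = (96.87 × 0.4170) / (8.314 × 306.55) = 0.01585 mol
n(NaN3) = (2/3) × 0.01585 = 0.01057 mol
m(NaN3) = 0.01057 × 65.01 = 0.6872 g

0.687 g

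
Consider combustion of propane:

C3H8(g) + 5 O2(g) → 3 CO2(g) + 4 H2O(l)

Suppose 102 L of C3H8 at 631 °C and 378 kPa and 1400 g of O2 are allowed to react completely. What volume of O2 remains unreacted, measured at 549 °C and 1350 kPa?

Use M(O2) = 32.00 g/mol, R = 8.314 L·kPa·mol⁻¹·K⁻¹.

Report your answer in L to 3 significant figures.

n(C3H8) = PV/RT = (378 × 102) / (8.314 × 904.15) = 5.129 mol
n(O2) = 1400 / 32.00 = 43.75 mol
For 5.129 mol C3H8, stoichiometry requires (5/1) × 5.129 = 25.64 mol O2; 43.75 mol is available, so C3H8 is limiting.
n(O2) consumed = (5/1) × 5.129 = 25.64 mol; remaining = 43.75 − 25.64 = 18.11 mol
V(O2) = nRT/P = 18.11 × 8.314 × 822.15 / 1350 = 91.70 L

91.7 L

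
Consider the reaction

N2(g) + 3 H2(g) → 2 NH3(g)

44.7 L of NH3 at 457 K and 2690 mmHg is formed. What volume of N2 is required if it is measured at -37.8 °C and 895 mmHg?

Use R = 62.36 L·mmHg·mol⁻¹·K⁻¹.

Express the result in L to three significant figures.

n(NH3) = PV/RT = (2690 × 44.7) / (62.36 × 457) = 4.219 mol
n(N2) = (1/2) × 4.219 = 2.110 mol
V = nRT/P = 2.110 × 62.36 × 235.35 / 895 = 34.60 L

34.6 L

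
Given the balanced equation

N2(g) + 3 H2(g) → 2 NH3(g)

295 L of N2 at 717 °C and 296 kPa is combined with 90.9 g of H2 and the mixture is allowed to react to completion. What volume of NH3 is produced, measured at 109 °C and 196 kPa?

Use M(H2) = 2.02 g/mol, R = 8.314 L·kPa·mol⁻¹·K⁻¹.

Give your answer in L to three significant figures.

n(N2) = PV/RT = (296 × 295) / (8.314 × 990.15) = 10.61 mol
n(H2) = 90.9 / 2.02 = 45.00 mol
For 10.61 mol N2, stoichiometry requires (3/1) × 10.61 = 31.83 mol H2; 45.00 mol is available, so N2 is limiting.
n(NH3) = (2/1) × 10.61 = 21.22 mol
V(NH3) = nRT/P = 21.22 × 8.314 × 382.15 / 196 = 344.0 L

344 L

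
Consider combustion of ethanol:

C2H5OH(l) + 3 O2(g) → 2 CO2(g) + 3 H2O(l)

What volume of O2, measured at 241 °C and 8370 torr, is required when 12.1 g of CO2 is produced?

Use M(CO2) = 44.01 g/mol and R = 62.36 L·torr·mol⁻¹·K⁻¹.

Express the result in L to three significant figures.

1.58 L

n(CO2) = 12.10 / 44.01 = 0.2749 mol
n(O2) = (3/2) × 0.2749 = 0.4123 mol
V = nRT/P = 0.4123 × 62.36 × 514.15 / 8370 = 1.579 L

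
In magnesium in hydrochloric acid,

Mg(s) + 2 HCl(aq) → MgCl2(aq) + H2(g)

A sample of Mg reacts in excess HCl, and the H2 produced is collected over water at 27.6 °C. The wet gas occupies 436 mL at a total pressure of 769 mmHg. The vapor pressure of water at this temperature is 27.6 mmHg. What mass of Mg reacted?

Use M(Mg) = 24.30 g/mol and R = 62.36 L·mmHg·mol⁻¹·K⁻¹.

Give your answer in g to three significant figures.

P(H2) = 769 − 27.6 = 741.4 mmHg
n(H2) = PV/RT = (741.4 × 0.4360) / (62.36 × 300.75) = 0.01724 mol
n(Mg) = (1/1) × 0.01724 = 0.01724 mol
m(Mg) = 0.01724 × 24.30 = 0.4189 g

0.419 g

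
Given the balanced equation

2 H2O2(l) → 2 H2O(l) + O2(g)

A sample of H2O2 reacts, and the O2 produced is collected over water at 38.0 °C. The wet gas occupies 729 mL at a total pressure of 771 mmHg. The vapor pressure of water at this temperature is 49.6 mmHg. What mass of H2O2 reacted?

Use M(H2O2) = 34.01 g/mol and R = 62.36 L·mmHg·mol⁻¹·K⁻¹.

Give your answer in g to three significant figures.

1.84 g

P(O2) = 771 − 49.6 = 721.4 mmHg
n(O2) = PV/RT = (721.4 × 0.7290) / (62.36 × 311.15) = 0.02710 mol
n(H2O2) = (2/1) × 0.02710 = 0.05420 mol
m(H2O2) = 0.05420 × 34.01 = 1.843 g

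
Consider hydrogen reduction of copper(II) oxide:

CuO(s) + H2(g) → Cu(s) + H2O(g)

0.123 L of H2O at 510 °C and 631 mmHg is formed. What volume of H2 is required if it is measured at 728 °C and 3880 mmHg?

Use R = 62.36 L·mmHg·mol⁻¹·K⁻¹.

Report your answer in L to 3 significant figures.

0.0256 L

n(H2O) = PV/RT = (631 × 0.123) / (62.36 × 783.15) = 0.001589 mol
n(H2) = (1/1) × 0.001589 = 0.001589 mol
V = nRT/P = 0.001589 × 62.36 × 1001.15 / 3880 = 0.02557 L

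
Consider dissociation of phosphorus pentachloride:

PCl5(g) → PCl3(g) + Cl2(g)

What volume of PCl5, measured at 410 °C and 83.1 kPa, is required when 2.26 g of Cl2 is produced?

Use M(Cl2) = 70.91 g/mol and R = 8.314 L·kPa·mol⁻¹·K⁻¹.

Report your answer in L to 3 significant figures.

n(Cl2) = 2.260 / 70.91 = 0.03187 mol
n(PCl5) = (1/1) × 0.03187 = 0.03187 mol
V = nRT/P = 0.03187 × 8.314 × 683.15 / 83.1 = 2.178 L

2.18 L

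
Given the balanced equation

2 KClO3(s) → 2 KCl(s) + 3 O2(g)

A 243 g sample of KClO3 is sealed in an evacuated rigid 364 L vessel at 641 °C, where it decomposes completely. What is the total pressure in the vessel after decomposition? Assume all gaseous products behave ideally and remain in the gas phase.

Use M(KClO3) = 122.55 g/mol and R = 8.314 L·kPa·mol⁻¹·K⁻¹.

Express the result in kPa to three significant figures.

n(KClO3) = 243 / 122.55 = 1.983 mol
n(gas produced) = (3/2) × 1.983 = 2.974 mol
P = nRT/V = 2.974 × 8.314 × 914.15 / 364 = 62.10 kPa

62.1 kPa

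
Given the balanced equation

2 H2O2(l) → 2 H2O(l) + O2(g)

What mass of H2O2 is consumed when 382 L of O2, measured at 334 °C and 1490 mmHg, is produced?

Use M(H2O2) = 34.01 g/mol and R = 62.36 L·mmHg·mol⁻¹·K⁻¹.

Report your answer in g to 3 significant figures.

n(O2) = PV/RT = (1490 × 382) / (62.36 × 607.15) = 15.03 mol
n(H2O2) = (2/1) × 15.03 = 30.06 mol
m(H2O2) = 30.06 × 34.01 = 1022 g

1020 g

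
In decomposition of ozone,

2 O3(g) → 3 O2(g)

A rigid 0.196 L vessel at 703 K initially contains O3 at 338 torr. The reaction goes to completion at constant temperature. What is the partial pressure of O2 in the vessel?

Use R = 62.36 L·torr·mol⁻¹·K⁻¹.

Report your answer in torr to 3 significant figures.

507 torr

n(O3)₀ = PV/RT = (338 × 0.196) / (62.36 × 703) = 0.001511 mol
n(O2) = (3/2) × 0.001511 = 0.002266 mol
P(O2) = nRT/V = 0.002266 × 62.36 × 703 / 0.196 = 506.8 torr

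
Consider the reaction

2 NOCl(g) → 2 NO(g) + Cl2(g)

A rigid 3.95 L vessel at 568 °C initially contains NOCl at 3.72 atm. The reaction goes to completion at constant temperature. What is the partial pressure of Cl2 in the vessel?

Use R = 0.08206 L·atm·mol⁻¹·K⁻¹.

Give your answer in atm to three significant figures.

1.86 atm

n(NOCl)₀ = PV/RT = (3.72 × 3.95) / (0.08206 × 841.15) = 0.2129 mol
n(Cl2) = (1/2) × 0.2129 = 0.1065 mol
P(Cl2) = nRT/V = 0.1065 × 0.08206 × 841.15 / 3.95 = 1.861 atm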